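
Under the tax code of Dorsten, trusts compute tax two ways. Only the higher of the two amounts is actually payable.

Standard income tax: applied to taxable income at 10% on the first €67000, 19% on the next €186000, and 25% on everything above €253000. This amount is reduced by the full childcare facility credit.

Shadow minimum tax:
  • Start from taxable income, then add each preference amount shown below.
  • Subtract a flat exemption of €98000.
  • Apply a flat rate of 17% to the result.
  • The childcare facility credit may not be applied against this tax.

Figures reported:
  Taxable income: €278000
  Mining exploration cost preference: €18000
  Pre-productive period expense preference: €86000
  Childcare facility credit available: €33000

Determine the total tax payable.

Standard income tax:
  €67000 × 10% = €6700
  €186000 × 19% = €35340
  €25000 × 25% = €6250
  → €48290
  Less childcare facility credit €33000 → €15290

Shadow minimum tax:
  Adjusted income: €278000 + €18000 + €86000 = €382000
  Less exemption €98000 → base €284000
  €284000 × 17% = €48280

€48280 > €15290, so the shadow minimum tax is the binding amount.

€48280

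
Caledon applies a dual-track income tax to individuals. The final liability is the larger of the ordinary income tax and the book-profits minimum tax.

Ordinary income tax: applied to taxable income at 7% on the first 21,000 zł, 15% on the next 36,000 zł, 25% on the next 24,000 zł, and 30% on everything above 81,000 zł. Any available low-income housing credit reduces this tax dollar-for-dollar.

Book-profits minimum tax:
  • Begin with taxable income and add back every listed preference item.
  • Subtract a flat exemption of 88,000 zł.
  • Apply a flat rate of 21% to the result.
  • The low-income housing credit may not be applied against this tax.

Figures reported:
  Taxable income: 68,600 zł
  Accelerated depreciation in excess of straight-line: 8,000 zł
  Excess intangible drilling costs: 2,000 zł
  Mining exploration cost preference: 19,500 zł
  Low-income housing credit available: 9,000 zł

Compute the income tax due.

Ordinary income tax:
  21,000 zł × 7% = 1,470 zł
  36,000 zł × 15% = 5,400 zł
  11,600 zł × 25% = 2,900 zł
  → 9,770 zł
  Less low-income housing credit 9,000 zł → 770 zł

Book-profits minimum tax:
  Adjusted income: 68,600 zł + 8,000 zł + 2,000 zł + 19,500 zł = 98,100 zł
  Less exemption 88,000 zł → base 10,100 zł
  10,100 zł × 21% = 2,121 zł

2,121 zł > 770 zł, so the book-profits minimum tax is the binding amount.

2,121 zł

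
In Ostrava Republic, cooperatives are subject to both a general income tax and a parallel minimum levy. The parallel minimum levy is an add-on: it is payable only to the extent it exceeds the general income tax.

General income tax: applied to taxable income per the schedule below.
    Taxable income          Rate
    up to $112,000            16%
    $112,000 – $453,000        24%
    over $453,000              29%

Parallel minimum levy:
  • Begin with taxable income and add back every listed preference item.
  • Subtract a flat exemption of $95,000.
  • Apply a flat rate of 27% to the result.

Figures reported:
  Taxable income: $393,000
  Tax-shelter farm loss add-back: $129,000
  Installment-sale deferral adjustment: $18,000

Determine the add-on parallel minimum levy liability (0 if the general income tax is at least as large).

General income tax:
  $112,000 × 16% = $17,920
  $281,000 × 24% = $67,440
  → $85,360

Parallel minimum levy:
  Adjusted income: $393,000 + $129,000 + $18,000 = $540,000
  Less exemption $95,000 → base $445,000
  $445,000 × 27% = $120,150

Excess of parallel minimum levy over general income tax: $120,150 − $85,360 = $34,790.

$34,790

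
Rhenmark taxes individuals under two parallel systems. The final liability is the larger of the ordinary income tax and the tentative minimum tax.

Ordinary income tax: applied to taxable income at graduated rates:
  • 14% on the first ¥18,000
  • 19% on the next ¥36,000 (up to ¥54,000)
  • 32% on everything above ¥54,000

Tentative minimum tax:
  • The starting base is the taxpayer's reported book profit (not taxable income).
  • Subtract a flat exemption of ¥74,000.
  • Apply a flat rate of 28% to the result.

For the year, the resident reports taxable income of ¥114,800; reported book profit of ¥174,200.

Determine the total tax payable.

Tentative minimum tax:
  Base (reported book profit): ¥174,200
  Less exemption ¥74,000 → base ¥100,200
  ¥100,200 × 28% = ¥28,056

Ordinary income tax:
  ¥18,000 × 14% = ¥2,520
  ¥36,000 × 19% = ¥6,840
  ¥60,800 × 32% = ¥19,456
  → ¥28,816

¥28,816 > ¥28,056, so the ordinary income tax governs.

¥28,816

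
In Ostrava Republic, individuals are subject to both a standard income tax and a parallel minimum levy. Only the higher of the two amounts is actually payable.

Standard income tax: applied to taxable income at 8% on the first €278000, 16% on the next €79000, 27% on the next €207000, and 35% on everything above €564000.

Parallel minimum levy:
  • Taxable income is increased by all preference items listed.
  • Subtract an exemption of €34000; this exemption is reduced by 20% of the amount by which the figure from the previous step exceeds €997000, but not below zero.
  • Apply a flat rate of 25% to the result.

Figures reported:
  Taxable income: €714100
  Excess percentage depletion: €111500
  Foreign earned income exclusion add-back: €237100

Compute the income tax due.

€260460

Parallel minimum levy:
  Adjusted income: €714100 + €111500 + €237100 = €1062700
  Exemption: €34000 − 20% × (€1062700 − €997000) = €34000 − €13140 = €20860
  Base: €1062700 − €20860 = €1041840
  €1041840 × 25% = €260460

Standard income tax:
  €278000 × 8% = €22240
  €79000 × 16% = €12640
  €207000 × 27% = €55890
  €150100 × 35% = €52535
  → €143305

€260460 > €143305, so the parallel minimum levy is the binding amount.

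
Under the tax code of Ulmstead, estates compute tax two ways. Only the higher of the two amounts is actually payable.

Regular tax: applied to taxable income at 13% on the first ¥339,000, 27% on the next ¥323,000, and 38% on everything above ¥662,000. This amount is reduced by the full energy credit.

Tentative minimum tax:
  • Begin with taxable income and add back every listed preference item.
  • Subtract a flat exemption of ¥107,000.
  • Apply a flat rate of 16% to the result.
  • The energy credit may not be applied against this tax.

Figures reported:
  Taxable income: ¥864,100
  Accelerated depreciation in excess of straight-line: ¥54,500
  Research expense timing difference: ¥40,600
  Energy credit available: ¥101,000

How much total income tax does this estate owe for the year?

Tentative minimum tax:
  Adjusted income: ¥864,100 + ¥54,500 + ¥40,600 = ¥959,200
  Less exemption ¥107,000 → base ¥852,200
  ¥852,200 × 16% = ¥136,352

Regular tax:
  ¥339,000 × 13% = ¥44,070
  ¥323,000 × 27% = ¥87,210
  ¥202,100 × 38% = ¥76,798
  → ¥208,078
  Less energy credit ¥101,000 → ¥107,078

¥136,352 > ¥107,078, so the tentative minimum tax is the binding amount.

¥136,352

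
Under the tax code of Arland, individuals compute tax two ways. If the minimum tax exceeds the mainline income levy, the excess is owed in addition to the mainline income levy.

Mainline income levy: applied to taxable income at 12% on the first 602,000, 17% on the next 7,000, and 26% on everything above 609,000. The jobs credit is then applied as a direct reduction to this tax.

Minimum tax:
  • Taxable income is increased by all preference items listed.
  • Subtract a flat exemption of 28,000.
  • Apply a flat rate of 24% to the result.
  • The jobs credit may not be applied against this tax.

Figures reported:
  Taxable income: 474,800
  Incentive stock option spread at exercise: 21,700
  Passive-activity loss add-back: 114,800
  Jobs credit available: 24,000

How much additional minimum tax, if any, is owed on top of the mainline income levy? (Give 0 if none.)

107,016

Minimum tax:
  Adjusted income: 474,800 + 21,700 + 114,800 = 611,300
  Less exemption 28,000 → base 583,300
  583,300 × 24% = 139,992

Mainline income levy:
  474,800 × 12% = 56,976
  Less jobs credit 24,000 → 32,976

Excess of minimum tax over mainline income levy: 139,992 − 32,976 = 107,016.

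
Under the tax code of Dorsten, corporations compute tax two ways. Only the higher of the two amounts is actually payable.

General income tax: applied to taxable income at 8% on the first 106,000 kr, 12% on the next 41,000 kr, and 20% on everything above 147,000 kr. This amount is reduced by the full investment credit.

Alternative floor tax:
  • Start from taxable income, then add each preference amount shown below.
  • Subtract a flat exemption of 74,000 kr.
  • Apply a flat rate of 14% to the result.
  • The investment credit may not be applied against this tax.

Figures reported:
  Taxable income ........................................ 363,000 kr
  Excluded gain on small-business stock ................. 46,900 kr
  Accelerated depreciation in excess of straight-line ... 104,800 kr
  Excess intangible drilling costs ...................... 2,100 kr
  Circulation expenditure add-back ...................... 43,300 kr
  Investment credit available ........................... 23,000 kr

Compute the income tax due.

68,054 kr

General income tax:
  106,000 kr × 8% = 8,480 kr
  41,000 kr × 12% = 4,920 kr
  216,000 kr × 20% = 43,200 kr
  → 56,600 kr
  Less investment credit 23,000 kr → 33,600 kr

Alternative floor tax:
  Adjusted income: 363,000 kr + 46,900 kr + 104,800 kr + 2,100 kr + 43,300 kr = 560,100 kr
  Less exemption 74,000 kr → base 486,100 kr
  486,100 kr × 14% = 68,054 kr

68,054 kr > 33,600 kr, so the alternative floor tax is the binding amount.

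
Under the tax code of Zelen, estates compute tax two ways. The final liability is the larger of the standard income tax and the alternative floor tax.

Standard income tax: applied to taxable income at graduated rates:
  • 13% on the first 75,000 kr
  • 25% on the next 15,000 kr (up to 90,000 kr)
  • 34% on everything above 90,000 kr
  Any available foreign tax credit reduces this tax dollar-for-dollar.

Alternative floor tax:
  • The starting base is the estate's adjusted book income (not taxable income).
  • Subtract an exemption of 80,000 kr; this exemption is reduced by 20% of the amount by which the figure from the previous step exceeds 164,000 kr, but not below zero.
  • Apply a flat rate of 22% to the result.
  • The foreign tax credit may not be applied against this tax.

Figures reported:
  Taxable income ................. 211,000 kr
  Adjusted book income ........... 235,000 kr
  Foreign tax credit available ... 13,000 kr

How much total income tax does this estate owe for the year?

41,640 kr

Standard income tax:
  75,000 kr × 13% = 9,750 kr
  15,000 kr × 25% = 3,750 kr
  121,000 kr × 34% = 41,140 kr
  → 54,640 kr
  Less foreign tax credit 13,000 kr → 41,640 kr

Alternative floor tax:
  Base (adjusted book income): 235,000 kr
  Exemption: 80,000 kr − 20% × (235,000 kr − 164,000 kr) = 80,000 kr − 14,200 kr = 65,800 kr
  Base: 235,000 kr − 65,800 kr = 169,200 kr
  169,200 kr × 22% = 37,224 kr

41,640 kr > 37,224 kr, so the standard income tax governs.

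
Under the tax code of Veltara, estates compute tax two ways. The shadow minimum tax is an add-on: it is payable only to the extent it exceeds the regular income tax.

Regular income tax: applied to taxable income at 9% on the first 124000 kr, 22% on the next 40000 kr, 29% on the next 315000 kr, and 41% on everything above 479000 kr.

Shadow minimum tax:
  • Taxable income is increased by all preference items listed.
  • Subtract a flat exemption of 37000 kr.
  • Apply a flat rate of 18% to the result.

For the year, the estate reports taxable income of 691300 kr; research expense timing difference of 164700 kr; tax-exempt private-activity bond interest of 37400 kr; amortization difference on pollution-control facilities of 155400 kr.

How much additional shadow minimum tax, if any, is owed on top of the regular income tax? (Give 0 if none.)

Shadow minimum tax:
  Adjusted income: 691300 kr + 164700 kr + 37400 kr + 155400 kr = 1048800 kr
  Less exemption 37000 kr → base 1011800 kr
  1011800 kr × 18% = 182124 kr

Regular income tax:
  124000 kr × 9% = 11160 kr
  40000 kr × 22% = 8800 kr
  315000 kr × 29% = 91350 kr
  212300 kr × 41% = 87043 kr
  → 198353 kr

182124 kr ≤ 198353 kr, so no add-on is due.

0 kr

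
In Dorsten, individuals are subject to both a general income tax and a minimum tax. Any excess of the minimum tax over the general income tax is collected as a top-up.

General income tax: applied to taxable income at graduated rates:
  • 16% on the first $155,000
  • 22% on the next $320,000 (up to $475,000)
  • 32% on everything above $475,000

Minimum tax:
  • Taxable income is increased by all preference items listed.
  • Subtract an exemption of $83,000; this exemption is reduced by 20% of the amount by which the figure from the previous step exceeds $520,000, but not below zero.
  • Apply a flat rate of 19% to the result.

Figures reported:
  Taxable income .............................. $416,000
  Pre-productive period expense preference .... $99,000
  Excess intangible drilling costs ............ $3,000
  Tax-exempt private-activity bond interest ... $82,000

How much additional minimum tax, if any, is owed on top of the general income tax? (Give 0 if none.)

$19,050

Minimum tax:
  Adjusted income: $416,000 + $99,000 + $3,000 + $82,000 = $600,000
  Exemption: $83,000 − 20% × ($600,000 − $520,000) = $83,000 − $16,000 = $67,000
  Base: $600,000 − $67,000 = $533,000
  $533,000 × 19% = $101,270

General income tax:
  $155,000 × 16% = $24,800
  $261,000 × 22% = $57,420
  → $82,220

Excess of minimum tax over general income tax: $101,270 − $82,220 = $19,050.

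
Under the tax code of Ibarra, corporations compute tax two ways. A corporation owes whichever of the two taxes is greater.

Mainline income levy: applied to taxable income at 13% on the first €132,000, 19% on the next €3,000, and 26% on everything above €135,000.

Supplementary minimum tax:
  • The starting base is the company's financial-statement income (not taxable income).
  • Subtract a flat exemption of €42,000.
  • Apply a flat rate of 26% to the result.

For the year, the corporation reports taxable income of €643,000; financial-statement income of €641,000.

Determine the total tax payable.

€155,740

Mainline income levy:
  €132,000 × 13% = €17,160
  €3,000 × 19% = €570
  €508,000 × 26% = €132,080
  → €149,810

Supplementary minimum tax:
  Base (financial-statement income): €641,000
  Less exemption €42,000 → base €599,000
  €599,000 × 26% = €155,740

€155,740 > €149,810, so the supplementary minimum tax is the binding amount.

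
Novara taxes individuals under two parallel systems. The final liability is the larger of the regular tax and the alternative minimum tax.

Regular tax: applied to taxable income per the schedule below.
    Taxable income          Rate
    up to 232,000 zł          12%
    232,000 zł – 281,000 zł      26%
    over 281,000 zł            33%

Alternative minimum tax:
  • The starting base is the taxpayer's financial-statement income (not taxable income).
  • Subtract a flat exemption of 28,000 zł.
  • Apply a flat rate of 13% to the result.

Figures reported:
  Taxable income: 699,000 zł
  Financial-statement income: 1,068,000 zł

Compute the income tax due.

178,520 zł

Regular tax:
  232,000 zł × 12% = 27,840 zł
  49,000 zł × 26% = 12,740 zł
  418,000 zł × 33% = 137,940 zł
  → 178,520 zł

Alternative minimum tax:
  Base (financial-statement income): 1,068,000 zł
  Less exemption 28,000 zł → base 1,040,000 zł
  1,040,000 zł × 13% = 135,200 zł

178,520 zł > 135,200 zł, so the regular tax governs.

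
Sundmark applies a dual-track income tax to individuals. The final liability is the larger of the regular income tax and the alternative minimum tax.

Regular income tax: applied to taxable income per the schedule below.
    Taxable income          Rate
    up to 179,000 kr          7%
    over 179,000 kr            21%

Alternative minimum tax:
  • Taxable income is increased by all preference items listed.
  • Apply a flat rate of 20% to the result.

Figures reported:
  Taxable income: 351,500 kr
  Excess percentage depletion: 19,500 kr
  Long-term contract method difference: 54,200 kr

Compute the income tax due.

Alternative minimum tax:
  Adjusted income: 351,500 kr + 19,500 kr + 54,200 kr = 425,200 kr
  425,200 kr × 20% = 85,040 kr

Regular income tax:
  179,000 kr × 7% = 12,530 kr
  172,500 kr × 21% = 36,225 kr
  → 48,755 kr

85,040 kr > 48,755 kr, so the alternative minimum tax is the binding amount.

85,040 kr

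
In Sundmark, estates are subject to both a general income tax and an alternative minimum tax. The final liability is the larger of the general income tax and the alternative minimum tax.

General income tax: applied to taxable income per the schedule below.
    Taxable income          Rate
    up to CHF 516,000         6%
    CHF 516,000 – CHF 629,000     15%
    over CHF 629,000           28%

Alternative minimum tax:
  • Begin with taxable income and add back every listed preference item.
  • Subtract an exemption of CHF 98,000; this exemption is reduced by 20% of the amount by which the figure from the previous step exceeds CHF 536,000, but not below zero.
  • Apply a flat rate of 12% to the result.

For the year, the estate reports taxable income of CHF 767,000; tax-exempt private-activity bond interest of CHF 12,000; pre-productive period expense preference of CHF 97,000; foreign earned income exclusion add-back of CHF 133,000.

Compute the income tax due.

CHF 120,672

Alternative minimum tax:
  Adjusted income: CHF 767,000 + CHF 12,000 + CHF 97,000 + CHF 133,000 = CHF 1,009,000
  Exemption: CHF 98,000 − 20% × (CHF 1,009,000 − CHF 536,000) = CHF 98,000 − CHF 94,600 = CHF 3,400
  Base: CHF 1,009,000 − CHF 3,400 = CHF 1,005,600
  CHF 1,005,600 × 12% = CHF 120,672

General income tax:
  CHF 516,000 × 6% = CHF 30,960
  CHF 113,000 × 15% = CHF 16,950
  CHF 138,000 × 28% = CHF 38,640
  → CHF 86,550

CHF 120,672 > CHF 86,550, so the alternative minimum tax is the binding amount.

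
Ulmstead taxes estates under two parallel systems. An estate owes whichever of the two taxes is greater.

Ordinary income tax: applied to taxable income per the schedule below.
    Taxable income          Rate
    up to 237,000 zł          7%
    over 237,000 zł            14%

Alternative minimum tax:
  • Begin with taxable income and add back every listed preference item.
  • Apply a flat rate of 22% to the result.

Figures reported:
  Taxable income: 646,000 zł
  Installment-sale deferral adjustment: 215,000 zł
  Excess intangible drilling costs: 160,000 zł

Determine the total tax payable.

224,620 zł

Alternative minimum tax:
  Adjusted income: 646,000 zł + 215,000 zł + 160,000 zł = 1,021,000 zł
  1,021,000 zł × 22% = 224,620 zł

Ordinary income tax:
  237,000 zł × 7% = 16,590 zł
  409,000 zł × 14% = 57,260 zł
  → 73,850 zł

224,620 zł > 73,850 zł, so the alternative minimum tax is the binding amount.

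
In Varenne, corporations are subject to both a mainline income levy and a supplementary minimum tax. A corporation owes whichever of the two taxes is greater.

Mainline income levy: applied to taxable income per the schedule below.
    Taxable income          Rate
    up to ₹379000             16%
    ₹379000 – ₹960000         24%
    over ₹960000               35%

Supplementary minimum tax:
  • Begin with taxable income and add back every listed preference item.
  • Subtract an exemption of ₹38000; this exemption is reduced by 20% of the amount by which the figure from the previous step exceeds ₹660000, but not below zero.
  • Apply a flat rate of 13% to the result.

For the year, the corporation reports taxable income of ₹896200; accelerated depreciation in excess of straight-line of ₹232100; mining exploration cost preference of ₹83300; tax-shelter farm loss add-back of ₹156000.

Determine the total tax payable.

Supplementary minimum tax:
  Adjusted income: ₹896200 + ₹232100 + ₹83300 + ₹156000 = ₹1367600
  Exemption: 20% × (₹1367600 − ₹660000) = ₹141520 ≥ ₹38000, so the exemption is fully phased out
  Base: ₹1367600 − ₹0 = ₹1367600
  ₹1367600 × 13% = ₹177788

Mainline income levy:
  ₹379000 × 16% = ₹60640
  ₹517200 × 24% = ₹124128
  → ₹184768

₹184768 > ₹177788, so the mainline income levy governs.

₹184768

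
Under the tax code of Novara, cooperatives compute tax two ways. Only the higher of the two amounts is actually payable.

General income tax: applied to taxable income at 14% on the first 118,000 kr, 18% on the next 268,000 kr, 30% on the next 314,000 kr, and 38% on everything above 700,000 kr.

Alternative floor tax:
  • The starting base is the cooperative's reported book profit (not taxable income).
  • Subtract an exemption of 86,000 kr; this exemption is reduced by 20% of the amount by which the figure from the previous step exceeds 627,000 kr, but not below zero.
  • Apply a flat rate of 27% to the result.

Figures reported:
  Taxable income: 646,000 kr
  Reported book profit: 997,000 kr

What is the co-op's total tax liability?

Alternative floor tax:
  Base (reported book profit): 997,000 kr
  Exemption: 86,000 kr − 20% × (997,000 kr − 627,000 kr) = 86,000 kr − 74,000 kr = 12,000 kr
  Base: 997,000 kr − 12,000 kr = 985,000 kr
  985,000 kr × 27% = 265,950 kr

General income tax:
  118,000 kr × 14% = 16,520 kr
  268,000 kr × 18% = 48,240 kr
  260,000 kr × 30% = 78,000 kr
  → 142,760 kr

265,950 kr > 142,760 kr, so the alternative floor tax is the binding amount.

265,950 kr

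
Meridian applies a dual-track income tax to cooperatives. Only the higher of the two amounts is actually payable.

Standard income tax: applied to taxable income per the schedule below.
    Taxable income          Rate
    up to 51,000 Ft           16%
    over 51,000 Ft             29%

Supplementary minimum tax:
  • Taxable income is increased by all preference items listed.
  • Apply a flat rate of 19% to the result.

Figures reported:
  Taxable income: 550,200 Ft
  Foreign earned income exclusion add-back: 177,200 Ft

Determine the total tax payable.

152,928 Ft

Standard income tax:
  51,000 Ft × 16% = 8,160 Ft
  499,200 Ft × 29% = 144,768 Ft
  → 152,928 Ft

Supplementary minimum tax:
  Adjusted income: 550,200 Ft + 177,200 Ft = 727,400 Ft
  727,400 Ft × 19% = 138,206 Ft

152,928 Ft > 138,206 Ft, so the standard income tax governs.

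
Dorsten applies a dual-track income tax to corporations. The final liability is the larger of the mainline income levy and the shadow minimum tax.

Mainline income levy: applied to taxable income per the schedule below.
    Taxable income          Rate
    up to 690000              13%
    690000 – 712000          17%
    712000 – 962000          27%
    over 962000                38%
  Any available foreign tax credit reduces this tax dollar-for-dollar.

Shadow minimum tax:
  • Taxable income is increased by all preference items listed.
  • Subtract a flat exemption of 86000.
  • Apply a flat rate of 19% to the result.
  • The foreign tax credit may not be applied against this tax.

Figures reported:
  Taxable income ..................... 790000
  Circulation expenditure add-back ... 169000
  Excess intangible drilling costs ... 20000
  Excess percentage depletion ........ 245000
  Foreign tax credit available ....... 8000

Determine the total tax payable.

Shadow minimum tax:
  Adjusted income: 790000 + 169000 + 20000 + 245000 = 1224000
  Less exemption 86000 → base 1138000
  1138000 × 19% = 216220

Mainline income levy:
  690000 × 13% = 89700
  22000 × 17% = 3740
  78000 × 27% = 21060
  → 114500
  Less foreign tax credit 8000 → 106500

216220 > 106500, so the shadow minimum tax is the binding amount.

216220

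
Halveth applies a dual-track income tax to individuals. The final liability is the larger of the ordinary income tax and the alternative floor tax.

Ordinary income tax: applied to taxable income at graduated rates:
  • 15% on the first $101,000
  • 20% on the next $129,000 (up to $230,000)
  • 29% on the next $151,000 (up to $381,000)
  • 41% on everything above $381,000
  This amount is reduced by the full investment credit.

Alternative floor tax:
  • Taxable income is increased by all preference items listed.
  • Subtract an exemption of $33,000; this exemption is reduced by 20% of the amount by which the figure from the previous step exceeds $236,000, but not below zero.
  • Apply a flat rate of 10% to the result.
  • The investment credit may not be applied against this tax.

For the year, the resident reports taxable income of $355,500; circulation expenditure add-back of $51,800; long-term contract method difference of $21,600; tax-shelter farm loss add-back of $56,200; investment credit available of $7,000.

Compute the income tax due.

$70,345

Ordinary income tax:
  $101,000 × 15% = $15,150
  $129,000 × 20% = $25,800
  $125,500 × 29% = $36,395
  → $77,345
  Less investment credit $7,000 → $70,345

Alternative floor tax:
  Adjusted income: $355,500 + $51,800 + $21,600 + $56,200 = $485,100
  Exemption: 20% × ($485,100 − $236,000) = $49,820 ≥ $33,000, so the exemption is fully phased out
  Base: $485,100 − $0 = $485,100
  $485,100 × 10% = $48,510

$70,345 > $48,510, so the ordinary income tax governs.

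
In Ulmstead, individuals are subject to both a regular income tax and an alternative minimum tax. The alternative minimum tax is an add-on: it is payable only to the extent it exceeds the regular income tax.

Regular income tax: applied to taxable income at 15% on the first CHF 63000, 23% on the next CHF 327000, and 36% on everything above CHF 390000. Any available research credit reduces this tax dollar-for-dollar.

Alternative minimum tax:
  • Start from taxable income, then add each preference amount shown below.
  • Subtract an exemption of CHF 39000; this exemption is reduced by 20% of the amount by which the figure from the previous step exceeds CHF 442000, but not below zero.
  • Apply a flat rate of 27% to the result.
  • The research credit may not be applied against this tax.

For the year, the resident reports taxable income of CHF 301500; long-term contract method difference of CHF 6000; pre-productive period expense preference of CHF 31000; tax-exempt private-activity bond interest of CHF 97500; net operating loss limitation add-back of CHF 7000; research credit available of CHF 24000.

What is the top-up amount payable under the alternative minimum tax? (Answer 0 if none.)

Regular income tax:
  CHF 63000 × 15% = CHF 9450
  CHF 238500 × 23% = CHF 54855
  → CHF 64305
  Less research credit CHF 24000 → CHF 40305

Alternative minimum tax:
  Adjusted income: CHF 301500 + CHF 6000 + CHF 31000 + CHF 97500 + CHF 7000 = CHF 443000
  Exemption: CHF 39000 − 20% × (CHF 443000 − CHF 442000) = CHF 39000 − CHF 200 = CHF 38800
  Base: CHF 443000 − CHF 38800 = CHF 404200
  CHF 404200 × 27% = CHF 109134

Excess of alternative minimum tax over regular income tax: CHF 109134 − CHF 40305 = CHF 68829.

CHF 68829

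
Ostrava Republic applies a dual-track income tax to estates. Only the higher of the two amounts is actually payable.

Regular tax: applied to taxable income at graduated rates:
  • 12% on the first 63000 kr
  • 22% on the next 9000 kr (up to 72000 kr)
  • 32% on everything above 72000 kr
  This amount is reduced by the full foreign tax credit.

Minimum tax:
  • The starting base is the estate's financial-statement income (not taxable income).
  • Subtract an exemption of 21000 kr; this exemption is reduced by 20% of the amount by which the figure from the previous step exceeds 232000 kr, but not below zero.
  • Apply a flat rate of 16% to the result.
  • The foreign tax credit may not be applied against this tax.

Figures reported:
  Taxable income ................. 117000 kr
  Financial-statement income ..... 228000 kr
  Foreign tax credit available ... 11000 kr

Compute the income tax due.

Regular tax:
  63000 kr × 12% = 7560 kr
  9000 kr × 22% = 1980 kr
  45000 kr × 32% = 14400 kr
  → 23940 kr
  Less foreign tax credit 11000 kr → 12940 kr

Minimum tax:
  Base (financial-statement income): 228000 kr
  Exemption: 228000 kr ≤ 232000 kr, so full 21000 kr applies
  Base: 228000 kr − 21000 kr = 207000 kr
  207000 kr × 16% = 33120 kr

33120 kr > 12940 kr, so the minimum tax is the binding amount.

33120 kr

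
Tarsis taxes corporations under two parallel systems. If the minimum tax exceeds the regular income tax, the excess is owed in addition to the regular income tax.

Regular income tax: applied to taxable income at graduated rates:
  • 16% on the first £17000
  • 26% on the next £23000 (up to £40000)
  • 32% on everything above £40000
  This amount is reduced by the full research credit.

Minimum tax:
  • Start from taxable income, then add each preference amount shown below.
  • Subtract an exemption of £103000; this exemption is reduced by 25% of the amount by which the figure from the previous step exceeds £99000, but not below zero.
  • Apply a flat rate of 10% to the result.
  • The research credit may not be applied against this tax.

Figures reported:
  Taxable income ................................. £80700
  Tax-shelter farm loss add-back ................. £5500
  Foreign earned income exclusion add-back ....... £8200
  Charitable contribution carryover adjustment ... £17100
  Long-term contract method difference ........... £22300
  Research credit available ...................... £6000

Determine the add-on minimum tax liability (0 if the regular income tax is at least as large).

£0

Regular income tax:
  £17000 × 16% = £2720
  £23000 × 26% = £5980
  £40700 × 32% = £13024
  → £21724
  Less research credit £6000 → £15724

Minimum tax:
  Adjusted income: £80700 + £5500 + £8200 + £17100 + £22300 = £133800
  Exemption: £103000 − 25% × (£133800 − £99000) = £103000 − £8700 = £94300
  Base: £133800 − £94300 = £39500
  £39500 × 10% = £3950

£3950 ≤ £15724, so no add-on is due.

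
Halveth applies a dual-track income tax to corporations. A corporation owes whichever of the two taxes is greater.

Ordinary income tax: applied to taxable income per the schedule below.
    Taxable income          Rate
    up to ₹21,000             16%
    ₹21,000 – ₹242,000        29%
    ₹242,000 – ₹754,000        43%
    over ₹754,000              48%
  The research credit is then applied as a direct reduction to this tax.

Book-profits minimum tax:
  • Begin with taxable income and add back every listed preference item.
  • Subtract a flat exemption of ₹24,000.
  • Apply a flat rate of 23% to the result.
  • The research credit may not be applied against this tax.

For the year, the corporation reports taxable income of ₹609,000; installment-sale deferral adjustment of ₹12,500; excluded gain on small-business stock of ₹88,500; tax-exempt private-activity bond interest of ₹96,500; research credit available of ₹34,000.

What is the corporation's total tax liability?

Ordinary income tax:
  ₹21,000 × 16% = ₹3,360
  ₹221,000 × 29% = ₹64,090
  ₹367,000 × 43% = ₹157,810
  → ₹225,260
  Less research credit ₹34,000 → ₹191,260

Book-profits minimum tax:
  Adjusted income: ₹609,000 + ₹12,500 + ₹88,500 + ₹96,500 = ₹806,500
  Less exemption ₹24,000 → base ₹782,500
  ₹782,500 × 23% = ₹179,975

₹191,260 > ₹179,975, so the ordinary income tax governs.

₹191,260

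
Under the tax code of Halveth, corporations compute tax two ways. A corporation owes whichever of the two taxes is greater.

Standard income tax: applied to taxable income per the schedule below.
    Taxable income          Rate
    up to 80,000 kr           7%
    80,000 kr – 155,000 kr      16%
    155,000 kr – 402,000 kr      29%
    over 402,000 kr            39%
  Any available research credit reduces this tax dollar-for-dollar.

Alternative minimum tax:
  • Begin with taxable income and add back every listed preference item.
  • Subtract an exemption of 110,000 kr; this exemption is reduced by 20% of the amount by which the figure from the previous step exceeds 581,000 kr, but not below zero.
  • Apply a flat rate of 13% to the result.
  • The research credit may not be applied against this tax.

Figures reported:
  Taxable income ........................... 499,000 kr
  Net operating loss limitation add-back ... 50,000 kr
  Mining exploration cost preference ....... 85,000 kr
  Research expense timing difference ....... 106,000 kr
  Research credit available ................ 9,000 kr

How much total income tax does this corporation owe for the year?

118,060 kr

Standard income tax:
  80,000 kr × 7% = 5,600 kr
  75,000 kr × 16% = 12,000 kr
  247,000 kr × 29% = 71,630 kr
  97,000 kr × 39% = 37,830 kr
  → 127,060 kr
  Less research credit 9,000 kr → 118,060 kr

Alternative minimum tax:
  Adjusted income: 499,000 kr + 50,000 kr + 85,000 kr + 106,000 kr = 740,000 kr
  Exemption: 110,000 kr − 20% × (740,000 kr − 581,000 kr) = 110,000 kr − 31,800 kr = 78,200 kr
  Base: 740,000 kr − 78,200 kr = 661,800 kr
  661,800 kr × 13% = 86,034 kr

118,060 kr > 86,034 kr, so the standard income tax governs.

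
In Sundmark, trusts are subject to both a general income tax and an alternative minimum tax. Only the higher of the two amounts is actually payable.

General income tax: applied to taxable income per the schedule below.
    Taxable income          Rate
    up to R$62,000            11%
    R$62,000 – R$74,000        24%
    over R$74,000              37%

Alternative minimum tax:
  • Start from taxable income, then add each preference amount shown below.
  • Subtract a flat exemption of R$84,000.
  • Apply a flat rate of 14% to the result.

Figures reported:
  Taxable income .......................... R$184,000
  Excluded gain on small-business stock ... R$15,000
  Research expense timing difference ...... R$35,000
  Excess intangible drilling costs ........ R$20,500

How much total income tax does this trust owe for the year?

General income tax:
  R$62,000 × 11% = R$6,820
  R$12,000 × 24% = R$2,880
  R$110,000 × 37% = R$40,700
  → R$50,400

Alternative minimum tax:
  Adjusted income: R$184,000 + R$15,000 + R$35,000 + R$20,500 = R$254,500
  Less exemption R$84,000 → base R$170,500
  R$170,500 × 14% = R$23,870

R$50,400 > R$23,870, so the general income tax governs.

R$50,400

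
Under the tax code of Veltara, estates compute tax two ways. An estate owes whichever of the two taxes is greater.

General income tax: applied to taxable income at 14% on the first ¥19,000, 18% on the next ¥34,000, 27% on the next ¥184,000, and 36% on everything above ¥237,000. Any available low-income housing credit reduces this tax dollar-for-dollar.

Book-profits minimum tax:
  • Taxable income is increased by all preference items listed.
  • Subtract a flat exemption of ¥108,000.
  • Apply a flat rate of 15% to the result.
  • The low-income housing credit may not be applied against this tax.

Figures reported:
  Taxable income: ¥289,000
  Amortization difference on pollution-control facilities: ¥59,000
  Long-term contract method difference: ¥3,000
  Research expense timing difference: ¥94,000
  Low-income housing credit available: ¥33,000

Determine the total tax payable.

¥50,550

Book-profits minimum tax:
  Adjusted income: ¥289,000 + ¥59,000 + ¥3,000 + ¥94,000 = ¥445,000
  Less exemption ¥108,000 → base ¥337,000
  ¥337,000 × 15% = ¥50,550

General income tax:
  ¥19,000 × 14% = ¥2,660
  ¥34,000 × 18% = ¥6,120
  ¥184,000 × 27% = ¥49,680
  ¥52,000 × 36% = ¥18,720
  → ¥77,180
  Less low-income housing credit ¥33,000 → ¥44,180

¥50,550 > ¥44,180, so the book-profits minimum tax is the binding amount.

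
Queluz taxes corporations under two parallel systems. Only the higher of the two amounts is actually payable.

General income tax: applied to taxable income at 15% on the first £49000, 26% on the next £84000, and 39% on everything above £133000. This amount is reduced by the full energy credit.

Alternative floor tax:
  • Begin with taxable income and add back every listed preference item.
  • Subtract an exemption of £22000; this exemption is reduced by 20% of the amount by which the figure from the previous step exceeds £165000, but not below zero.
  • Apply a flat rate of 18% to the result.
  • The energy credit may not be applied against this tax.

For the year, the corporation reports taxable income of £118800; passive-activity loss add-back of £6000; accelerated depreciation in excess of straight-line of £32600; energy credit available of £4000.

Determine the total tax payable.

£24372

General income tax:
  £49000 × 15% = £7350
  £69800 × 26% = £18148
  → £25498
  Less energy credit £4000 → £21498

Alternative floor tax:
  Adjusted income: £118800 + £6000 + £32600 = £157400
  Exemption: £157400 ≤ £165000, so full £22000 applies
  Base: £157400 − £22000 = £135400
  £135400 × 18% = £24372

£24372 > £21498, so the alternative floor tax is the binding amount.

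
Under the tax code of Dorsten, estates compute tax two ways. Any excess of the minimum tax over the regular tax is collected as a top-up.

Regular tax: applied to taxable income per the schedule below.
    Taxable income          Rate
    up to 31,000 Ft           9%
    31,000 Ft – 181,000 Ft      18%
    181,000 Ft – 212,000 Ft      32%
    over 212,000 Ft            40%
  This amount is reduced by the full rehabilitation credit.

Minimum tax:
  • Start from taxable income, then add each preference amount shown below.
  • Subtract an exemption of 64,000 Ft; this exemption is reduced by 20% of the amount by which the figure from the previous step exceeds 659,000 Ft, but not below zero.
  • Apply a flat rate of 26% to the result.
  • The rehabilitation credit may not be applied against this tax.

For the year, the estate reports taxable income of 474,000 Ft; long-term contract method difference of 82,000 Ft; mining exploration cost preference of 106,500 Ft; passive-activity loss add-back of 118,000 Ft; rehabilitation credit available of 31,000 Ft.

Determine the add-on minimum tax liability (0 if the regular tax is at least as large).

Regular tax:
  31,000 Ft × 9% = 2,790 Ft
  150,000 Ft × 18% = 27,000 Ft
  31,000 Ft × 32% = 9,920 Ft
  262,000 Ft × 40% = 104,800 Ft
  → 144,510 Ft
  Less rehabilitation credit 31,000 Ft → 113,510 Ft

Minimum tax:
  Adjusted income: 474,000 Ft + 82,000 Ft + 106,500 Ft + 118,000 Ft = 780,500 Ft
  Exemption: 64,000 Ft − 20% × (780,500 Ft − 659,000 Ft) = 64,000 Ft − 24,300 Ft = 39,700 Ft
  Base: 780,500 Ft − 39,700 Ft = 740,800 Ft
  740,800 Ft × 26% = 192,608 Ft

Excess of minimum tax over regular tax: 192,608 Ft − 113,510 Ft = 79,098 Ft.

79,098 Ft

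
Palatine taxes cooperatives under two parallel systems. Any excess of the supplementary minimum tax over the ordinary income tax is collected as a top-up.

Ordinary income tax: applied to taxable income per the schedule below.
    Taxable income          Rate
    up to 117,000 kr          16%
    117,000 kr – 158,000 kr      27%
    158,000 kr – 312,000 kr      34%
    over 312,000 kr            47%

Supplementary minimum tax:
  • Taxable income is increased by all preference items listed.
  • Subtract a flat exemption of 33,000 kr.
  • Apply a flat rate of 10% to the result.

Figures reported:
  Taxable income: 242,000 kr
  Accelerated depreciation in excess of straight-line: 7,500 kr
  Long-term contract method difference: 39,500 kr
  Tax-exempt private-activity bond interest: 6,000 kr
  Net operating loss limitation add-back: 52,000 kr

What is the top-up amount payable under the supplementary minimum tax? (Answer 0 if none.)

Supplementary minimum tax:
  Adjusted income: 242,000 kr + 7,500 kr + 39,500 kr + 6,000 kr + 52,000 kr = 347,000 kr
  Less exemption 33,000 kr → base 314,000 kr
  314,000 kr × 10% = 31,400 kr

Ordinary income tax:
  117,000 kr × 16% = 18,720 kr
  41,000 kr × 27% = 11,070 kr
  84,000 kr × 34% = 28,560 kr
  → 58,350 kr

31,400 kr ≤ 58,350 kr, so no add-on is due.

0 kr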